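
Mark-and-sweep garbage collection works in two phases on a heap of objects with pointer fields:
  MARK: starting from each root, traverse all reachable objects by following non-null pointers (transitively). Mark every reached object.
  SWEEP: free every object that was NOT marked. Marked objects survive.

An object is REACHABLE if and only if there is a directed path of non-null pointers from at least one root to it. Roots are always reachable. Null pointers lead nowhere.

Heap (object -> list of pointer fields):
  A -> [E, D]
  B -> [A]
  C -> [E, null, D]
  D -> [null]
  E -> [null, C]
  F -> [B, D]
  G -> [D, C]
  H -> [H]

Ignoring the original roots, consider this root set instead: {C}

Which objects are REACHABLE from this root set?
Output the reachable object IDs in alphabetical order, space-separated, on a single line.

Roots: C
Mark C: refs=E null D, marked=C
Mark E: refs=null C, marked=C E
Mark D: refs=null, marked=C D E
Unmarked (collected): A B F G H

Answer: C D E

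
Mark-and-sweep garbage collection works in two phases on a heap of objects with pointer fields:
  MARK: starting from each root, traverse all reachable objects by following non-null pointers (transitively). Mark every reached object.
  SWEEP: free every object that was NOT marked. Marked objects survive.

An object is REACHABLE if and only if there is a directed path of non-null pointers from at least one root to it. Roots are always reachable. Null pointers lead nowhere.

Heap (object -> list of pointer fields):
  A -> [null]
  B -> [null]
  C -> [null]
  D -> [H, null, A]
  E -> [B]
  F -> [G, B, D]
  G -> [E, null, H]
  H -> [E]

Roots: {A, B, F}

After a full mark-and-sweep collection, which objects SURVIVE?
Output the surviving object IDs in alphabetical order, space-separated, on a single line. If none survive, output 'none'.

Roots: A B F
Mark A: refs=null, marked=A
Mark B: refs=null, marked=A B
Mark F: refs=G B D, marked=A B F
Mark G: refs=E null H, marked=A B F G
Mark D: refs=H null A, marked=A B D F G
Mark E: refs=B, marked=A B D E F G
Mark H: refs=E, marked=A B D E F G H
Unmarked (collected): C

Answer: A B D E F G H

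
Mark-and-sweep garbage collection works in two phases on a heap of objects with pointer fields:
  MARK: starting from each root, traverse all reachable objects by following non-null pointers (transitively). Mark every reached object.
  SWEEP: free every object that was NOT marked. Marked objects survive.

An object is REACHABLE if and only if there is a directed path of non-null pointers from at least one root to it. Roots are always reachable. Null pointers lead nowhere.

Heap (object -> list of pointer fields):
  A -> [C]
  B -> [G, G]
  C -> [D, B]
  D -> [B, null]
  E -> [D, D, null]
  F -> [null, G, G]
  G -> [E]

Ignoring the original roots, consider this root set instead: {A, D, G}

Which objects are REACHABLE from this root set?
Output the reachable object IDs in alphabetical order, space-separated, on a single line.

Roots: A D G
Mark A: refs=C, marked=A
Mark D: refs=B null, marked=A D
Mark G: refs=E, marked=A D G
Mark C: refs=D B, marked=A C D G
Mark B: refs=G G, marked=A B C D G
Mark E: refs=D D null, marked=A B C D E G
Unmarked (collected): F

Answer: A B C D E G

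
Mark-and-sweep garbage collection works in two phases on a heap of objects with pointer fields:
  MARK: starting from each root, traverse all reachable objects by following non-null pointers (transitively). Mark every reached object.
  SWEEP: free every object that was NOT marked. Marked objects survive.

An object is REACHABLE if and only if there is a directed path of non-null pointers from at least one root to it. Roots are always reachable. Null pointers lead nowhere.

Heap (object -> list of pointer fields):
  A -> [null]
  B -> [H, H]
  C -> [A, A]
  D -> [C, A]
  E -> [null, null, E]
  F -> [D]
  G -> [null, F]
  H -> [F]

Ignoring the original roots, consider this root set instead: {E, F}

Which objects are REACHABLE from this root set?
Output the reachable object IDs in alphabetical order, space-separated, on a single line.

Roots: E F
Mark E: refs=null null E, marked=E
Mark F: refs=D, marked=E F
Mark D: refs=C A, marked=D E F
Mark C: refs=A A, marked=C D E F
Mark A: refs=null, marked=A C D E F
Unmarked (collected): B G H

Answer: A C D E F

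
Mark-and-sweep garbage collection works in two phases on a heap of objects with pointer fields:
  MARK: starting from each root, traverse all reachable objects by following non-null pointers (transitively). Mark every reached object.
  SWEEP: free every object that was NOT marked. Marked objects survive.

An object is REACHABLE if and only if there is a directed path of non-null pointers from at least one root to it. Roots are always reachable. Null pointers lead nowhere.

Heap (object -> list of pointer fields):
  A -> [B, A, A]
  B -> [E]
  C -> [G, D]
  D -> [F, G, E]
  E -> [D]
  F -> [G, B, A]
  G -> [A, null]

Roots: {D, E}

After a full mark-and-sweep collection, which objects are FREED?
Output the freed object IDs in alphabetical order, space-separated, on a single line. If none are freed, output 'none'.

Roots: D E
Mark D: refs=F G E, marked=D
Mark E: refs=D, marked=D E
Mark F: refs=G B A, marked=D E F
Mark G: refs=A null, marked=D E F G
Mark B: refs=E, marked=B D E F G
Mark A: refs=B A A, marked=A B D E F G
Unmarked (collected): C

Answer: C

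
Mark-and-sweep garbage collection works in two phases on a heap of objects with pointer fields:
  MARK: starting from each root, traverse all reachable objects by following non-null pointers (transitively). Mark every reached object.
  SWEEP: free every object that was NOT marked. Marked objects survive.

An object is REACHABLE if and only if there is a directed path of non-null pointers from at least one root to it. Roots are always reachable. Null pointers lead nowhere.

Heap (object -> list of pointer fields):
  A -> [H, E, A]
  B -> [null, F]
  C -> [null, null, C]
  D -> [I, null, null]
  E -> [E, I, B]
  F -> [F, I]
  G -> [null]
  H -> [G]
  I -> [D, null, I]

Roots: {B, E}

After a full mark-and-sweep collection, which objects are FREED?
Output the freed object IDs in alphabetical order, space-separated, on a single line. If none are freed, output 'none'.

Answer: A C G H

Derivation:
Roots: B E
Mark B: refs=null F, marked=B
Mark E: refs=E I B, marked=B E
Mark F: refs=F I, marked=B E F
Mark I: refs=D null I, marked=B E F I
Mark D: refs=I null null, marked=B D E F I
Unmarked (collected): A C G H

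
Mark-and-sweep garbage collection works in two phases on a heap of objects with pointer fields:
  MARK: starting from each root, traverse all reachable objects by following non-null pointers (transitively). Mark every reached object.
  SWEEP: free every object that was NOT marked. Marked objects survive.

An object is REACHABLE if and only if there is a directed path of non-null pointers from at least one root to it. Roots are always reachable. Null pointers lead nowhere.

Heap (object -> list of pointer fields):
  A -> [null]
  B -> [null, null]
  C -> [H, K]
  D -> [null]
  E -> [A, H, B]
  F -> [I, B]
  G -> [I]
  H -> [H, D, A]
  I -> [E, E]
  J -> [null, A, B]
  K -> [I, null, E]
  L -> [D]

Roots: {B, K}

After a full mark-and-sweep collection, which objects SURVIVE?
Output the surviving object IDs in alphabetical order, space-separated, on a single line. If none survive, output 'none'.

Roots: B K
Mark B: refs=null null, marked=B
Mark K: refs=I null E, marked=B K
Mark I: refs=E E, marked=B I K
Mark E: refs=A H B, marked=B E I K
Mark A: refs=null, marked=A B E I K
Mark H: refs=H D A, marked=A B E H I K
Mark D: refs=null, marked=A B D E H I K
Unmarked (collected): C F G J L

Answer: A B D E H I K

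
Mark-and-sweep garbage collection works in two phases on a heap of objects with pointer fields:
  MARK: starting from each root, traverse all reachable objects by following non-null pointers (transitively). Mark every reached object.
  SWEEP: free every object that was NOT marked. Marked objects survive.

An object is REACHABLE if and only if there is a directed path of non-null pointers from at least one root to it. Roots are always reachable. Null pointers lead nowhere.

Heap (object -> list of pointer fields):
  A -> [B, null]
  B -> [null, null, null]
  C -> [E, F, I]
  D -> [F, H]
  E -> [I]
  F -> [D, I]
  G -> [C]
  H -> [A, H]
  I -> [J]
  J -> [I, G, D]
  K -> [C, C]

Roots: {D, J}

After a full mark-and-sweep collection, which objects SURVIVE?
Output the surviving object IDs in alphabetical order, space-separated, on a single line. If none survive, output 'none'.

Roots: D J
Mark D: refs=F H, marked=D
Mark J: refs=I G D, marked=D J
Mark F: refs=D I, marked=D F J
Mark H: refs=A H, marked=D F H J
Mark I: refs=J, marked=D F H I J
Mark G: refs=C, marked=D F G H I J
Mark A: refs=B null, marked=A D F G H I J
Mark C: refs=E F I, marked=A C D F G H I J
Mark B: refs=null null null, marked=A B C D F G H I J
Mark E: refs=I, marked=A B C D E F G H I J
Unmarked (collected): K

Answer: A B C D E F G H I J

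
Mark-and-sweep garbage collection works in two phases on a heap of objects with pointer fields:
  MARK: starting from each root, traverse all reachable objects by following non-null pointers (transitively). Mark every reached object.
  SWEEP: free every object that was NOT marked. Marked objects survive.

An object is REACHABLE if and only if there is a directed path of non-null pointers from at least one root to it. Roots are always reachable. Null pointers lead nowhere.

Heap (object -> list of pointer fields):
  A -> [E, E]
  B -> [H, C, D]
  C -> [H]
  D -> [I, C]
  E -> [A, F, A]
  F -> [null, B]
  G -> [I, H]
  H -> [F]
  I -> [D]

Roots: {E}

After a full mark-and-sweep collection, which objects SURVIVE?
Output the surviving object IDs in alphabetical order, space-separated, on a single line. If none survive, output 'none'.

Answer: A B C D E F H I

Derivation:
Roots: E
Mark E: refs=A F A, marked=E
Mark A: refs=E E, marked=A E
Mark F: refs=null B, marked=A E F
Mark B: refs=H C D, marked=A B E F
Mark H: refs=F, marked=A B E F H
Mark C: refs=H, marked=A B C E F H
Mark D: refs=I C, marked=A B C D E F H
Mark I: refs=D, marked=A B C D E F H I
Unmarked (collected): G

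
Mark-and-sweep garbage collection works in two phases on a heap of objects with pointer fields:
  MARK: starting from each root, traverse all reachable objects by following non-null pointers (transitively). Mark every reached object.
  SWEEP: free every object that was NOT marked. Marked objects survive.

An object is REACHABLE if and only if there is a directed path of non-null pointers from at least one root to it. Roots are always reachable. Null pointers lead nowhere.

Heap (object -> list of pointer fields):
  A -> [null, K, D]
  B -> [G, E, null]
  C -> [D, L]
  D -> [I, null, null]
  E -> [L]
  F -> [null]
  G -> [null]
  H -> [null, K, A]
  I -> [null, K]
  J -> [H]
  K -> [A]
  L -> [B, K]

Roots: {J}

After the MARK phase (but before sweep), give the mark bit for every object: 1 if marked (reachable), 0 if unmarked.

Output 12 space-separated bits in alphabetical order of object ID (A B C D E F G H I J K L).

Roots: J
Mark J: refs=H, marked=J
Mark H: refs=null K A, marked=H J
Mark K: refs=A, marked=H J K
Mark A: refs=null K D, marked=A H J K
Mark D: refs=I null null, marked=A D H J K
Mark I: refs=null K, marked=A D H I J K
Unmarked (collected): B C E F G L

Answer: 1 0 0 1 0 0 0 1 1 1 1 0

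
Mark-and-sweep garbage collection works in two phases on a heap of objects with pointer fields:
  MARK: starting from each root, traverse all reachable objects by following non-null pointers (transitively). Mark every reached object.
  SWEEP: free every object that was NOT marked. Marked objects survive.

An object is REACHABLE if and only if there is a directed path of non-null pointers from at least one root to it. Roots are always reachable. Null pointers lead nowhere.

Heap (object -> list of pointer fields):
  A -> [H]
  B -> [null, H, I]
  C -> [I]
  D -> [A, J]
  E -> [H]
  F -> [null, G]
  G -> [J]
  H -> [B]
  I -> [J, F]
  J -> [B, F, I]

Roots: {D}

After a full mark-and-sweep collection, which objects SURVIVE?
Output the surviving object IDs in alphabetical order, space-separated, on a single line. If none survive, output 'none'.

Answer: A B D F G H I J

Derivation:
Roots: D
Mark D: refs=A J, marked=D
Mark A: refs=H, marked=A D
Mark J: refs=B F I, marked=A D J
Mark H: refs=B, marked=A D H J
Mark B: refs=null H I, marked=A B D H J
Mark F: refs=null G, marked=A B D F H J
Mark I: refs=J F, marked=A B D F H I J
Mark G: refs=J, marked=A B D F G H I J
Unmarked (collected): C E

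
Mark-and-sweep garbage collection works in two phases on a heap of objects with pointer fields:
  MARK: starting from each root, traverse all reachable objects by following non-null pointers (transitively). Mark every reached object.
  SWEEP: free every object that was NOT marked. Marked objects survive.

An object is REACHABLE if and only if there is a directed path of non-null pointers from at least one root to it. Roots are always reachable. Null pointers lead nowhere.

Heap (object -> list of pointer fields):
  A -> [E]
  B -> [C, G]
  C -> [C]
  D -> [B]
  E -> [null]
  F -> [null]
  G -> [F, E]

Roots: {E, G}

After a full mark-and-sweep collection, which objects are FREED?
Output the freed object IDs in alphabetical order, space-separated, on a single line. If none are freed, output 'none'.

Answer: A B C D

Derivation:
Roots: E G
Mark E: refs=null, marked=E
Mark G: refs=F E, marked=E G
Mark F: refs=null, marked=E F G
Unmarked (collected): A B C D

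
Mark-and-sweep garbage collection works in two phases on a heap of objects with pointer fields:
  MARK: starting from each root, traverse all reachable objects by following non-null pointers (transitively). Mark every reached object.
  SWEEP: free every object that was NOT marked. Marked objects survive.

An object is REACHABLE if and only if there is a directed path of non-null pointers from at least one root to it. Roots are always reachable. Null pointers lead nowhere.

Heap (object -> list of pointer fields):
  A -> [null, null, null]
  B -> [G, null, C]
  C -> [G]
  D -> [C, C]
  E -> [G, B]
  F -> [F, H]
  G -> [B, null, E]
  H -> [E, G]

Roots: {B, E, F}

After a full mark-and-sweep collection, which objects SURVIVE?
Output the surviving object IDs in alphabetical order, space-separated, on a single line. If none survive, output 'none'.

Roots: B E F
Mark B: refs=G null C, marked=B
Mark E: refs=G B, marked=B E
Mark F: refs=F H, marked=B E F
Mark G: refs=B null E, marked=B E F G
Mark C: refs=G, marked=B C E F G
Mark H: refs=E G, marked=B C E F G H
Unmarked (collected): A D

Answer: B C E F G H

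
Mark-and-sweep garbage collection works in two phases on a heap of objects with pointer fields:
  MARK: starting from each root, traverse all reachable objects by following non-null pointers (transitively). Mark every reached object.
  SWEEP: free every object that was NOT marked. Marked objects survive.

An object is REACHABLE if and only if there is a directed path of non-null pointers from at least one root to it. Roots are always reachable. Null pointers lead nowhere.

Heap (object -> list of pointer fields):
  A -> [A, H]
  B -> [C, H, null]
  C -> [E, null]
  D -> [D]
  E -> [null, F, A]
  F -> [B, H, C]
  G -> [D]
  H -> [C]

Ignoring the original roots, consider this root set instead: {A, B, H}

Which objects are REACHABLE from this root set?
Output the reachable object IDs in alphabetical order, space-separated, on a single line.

Roots: A B H
Mark A: refs=A H, marked=A
Mark B: refs=C H null, marked=A B
Mark H: refs=C, marked=A B H
Mark C: refs=E null, marked=A B C H
Mark E: refs=null F A, marked=A B C E H
Mark F: refs=B H C, marked=A B C E F H
Unmarked (collected): D G

Answer: A B C E F H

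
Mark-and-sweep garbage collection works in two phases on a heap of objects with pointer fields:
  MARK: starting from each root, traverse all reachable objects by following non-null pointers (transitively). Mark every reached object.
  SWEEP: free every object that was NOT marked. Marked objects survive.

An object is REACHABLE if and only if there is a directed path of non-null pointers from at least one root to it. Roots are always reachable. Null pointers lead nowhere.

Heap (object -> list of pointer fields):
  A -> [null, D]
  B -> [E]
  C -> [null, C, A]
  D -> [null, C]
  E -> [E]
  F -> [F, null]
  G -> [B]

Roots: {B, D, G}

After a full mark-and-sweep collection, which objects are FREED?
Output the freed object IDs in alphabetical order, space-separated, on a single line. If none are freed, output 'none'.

Roots: B D G
Mark B: refs=E, marked=B
Mark D: refs=null C, marked=B D
Mark G: refs=B, marked=B D G
Mark E: refs=E, marked=B D E G
Mark C: refs=null C A, marked=B C D E G
Mark A: refs=null D, marked=A B C D E G
Unmarked (collected): F

Answer: F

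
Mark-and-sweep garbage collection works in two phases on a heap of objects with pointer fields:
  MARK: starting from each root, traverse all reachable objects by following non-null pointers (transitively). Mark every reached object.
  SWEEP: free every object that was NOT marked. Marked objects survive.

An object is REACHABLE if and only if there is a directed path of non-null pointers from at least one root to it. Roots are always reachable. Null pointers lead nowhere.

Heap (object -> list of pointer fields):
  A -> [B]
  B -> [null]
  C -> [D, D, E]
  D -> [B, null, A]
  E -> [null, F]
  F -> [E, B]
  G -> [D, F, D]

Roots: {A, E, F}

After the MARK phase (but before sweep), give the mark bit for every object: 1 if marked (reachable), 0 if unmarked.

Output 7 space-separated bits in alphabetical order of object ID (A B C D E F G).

Roots: A E F
Mark A: refs=B, marked=A
Mark E: refs=null F, marked=A E
Mark F: refs=E B, marked=A E F
Mark B: refs=null, marked=A B E F
Unmarked (collected): C D G

Answer: 1 1 0 0 1 1 0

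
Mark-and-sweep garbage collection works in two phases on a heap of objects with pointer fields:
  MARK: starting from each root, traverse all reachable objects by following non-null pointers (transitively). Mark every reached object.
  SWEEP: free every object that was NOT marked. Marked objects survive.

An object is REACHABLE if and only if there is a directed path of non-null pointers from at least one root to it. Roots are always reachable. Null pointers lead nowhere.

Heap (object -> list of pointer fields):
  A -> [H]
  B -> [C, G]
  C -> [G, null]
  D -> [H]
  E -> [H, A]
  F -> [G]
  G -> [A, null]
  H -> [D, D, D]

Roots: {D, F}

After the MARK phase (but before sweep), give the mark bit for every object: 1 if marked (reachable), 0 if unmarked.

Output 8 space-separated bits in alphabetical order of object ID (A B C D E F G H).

Answer: 1 0 0 1 0 1 1 1

Derivation:
Roots: D F
Mark D: refs=H, marked=D
Mark F: refs=G, marked=D F
Mark H: refs=D D D, marked=D F H
Mark G: refs=A null, marked=D F G H
Mark A: refs=H, marked=A D F G H
Unmarked (collected): B C E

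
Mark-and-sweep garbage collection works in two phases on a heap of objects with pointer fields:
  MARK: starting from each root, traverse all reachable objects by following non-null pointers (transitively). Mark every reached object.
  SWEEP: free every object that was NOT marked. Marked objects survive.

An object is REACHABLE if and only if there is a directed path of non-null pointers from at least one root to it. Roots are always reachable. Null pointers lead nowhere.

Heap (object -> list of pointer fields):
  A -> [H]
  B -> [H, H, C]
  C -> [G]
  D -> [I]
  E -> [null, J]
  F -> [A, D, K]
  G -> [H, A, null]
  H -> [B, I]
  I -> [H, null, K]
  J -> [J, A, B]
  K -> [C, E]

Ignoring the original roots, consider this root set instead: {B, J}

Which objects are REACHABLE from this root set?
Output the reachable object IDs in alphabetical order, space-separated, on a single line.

Answer: A B C E G H I J K

Derivation:
Roots: B J
Mark B: refs=H H C, marked=B
Mark J: refs=J A B, marked=B J
Mark H: refs=B I, marked=B H J
Mark C: refs=G, marked=B C H J
Mark A: refs=H, marked=A B C H J
Mark I: refs=H null K, marked=A B C H I J
Mark G: refs=H A null, marked=A B C G H I J
Mark K: refs=C E, marked=A B C G H I J K
Mark E: refs=null J, marked=A B C E G H I J K
Unmarked (collected): D F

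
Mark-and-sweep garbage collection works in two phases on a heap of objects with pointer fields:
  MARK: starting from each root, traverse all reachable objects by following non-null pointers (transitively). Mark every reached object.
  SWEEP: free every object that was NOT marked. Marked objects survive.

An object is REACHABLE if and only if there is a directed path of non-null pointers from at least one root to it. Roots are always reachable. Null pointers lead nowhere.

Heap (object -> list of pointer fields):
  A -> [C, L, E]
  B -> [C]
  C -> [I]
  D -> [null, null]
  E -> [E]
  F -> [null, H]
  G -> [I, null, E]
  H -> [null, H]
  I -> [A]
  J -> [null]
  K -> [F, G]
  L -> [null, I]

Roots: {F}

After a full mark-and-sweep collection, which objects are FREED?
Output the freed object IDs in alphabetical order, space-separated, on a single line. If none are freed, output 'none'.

Answer: A B C D E G I J K L

Derivation:
Roots: F
Mark F: refs=null H, marked=F
Mark H: refs=null H, marked=F H
Unmarked (collected): A B C D E G I J K L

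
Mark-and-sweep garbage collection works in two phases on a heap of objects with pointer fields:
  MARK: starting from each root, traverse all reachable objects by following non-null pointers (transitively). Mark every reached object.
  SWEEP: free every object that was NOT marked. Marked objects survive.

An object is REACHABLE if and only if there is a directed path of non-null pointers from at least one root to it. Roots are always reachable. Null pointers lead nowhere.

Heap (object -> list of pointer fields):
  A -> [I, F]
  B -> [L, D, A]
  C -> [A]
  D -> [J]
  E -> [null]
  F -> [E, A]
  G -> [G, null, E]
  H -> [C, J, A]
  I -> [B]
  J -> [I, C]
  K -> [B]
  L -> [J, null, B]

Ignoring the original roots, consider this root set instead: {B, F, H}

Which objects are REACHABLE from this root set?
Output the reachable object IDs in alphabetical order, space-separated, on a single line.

Answer: A B C D E F H I J L

Derivation:
Roots: B F H
Mark B: refs=L D A, marked=B
Mark F: refs=E A, marked=B F
Mark H: refs=C J A, marked=B F H
Mark L: refs=J null B, marked=B F H L
Mark D: refs=J, marked=B D F H L
Mark A: refs=I F, marked=A B D F H L
Mark E: refs=null, marked=A B D E F H L
Mark C: refs=A, marked=A B C D E F H L
Mark J: refs=I C, marked=A B C D E F H J L
Mark I: refs=B, marked=A B C D E F H I J L
Unmarked (collected): G K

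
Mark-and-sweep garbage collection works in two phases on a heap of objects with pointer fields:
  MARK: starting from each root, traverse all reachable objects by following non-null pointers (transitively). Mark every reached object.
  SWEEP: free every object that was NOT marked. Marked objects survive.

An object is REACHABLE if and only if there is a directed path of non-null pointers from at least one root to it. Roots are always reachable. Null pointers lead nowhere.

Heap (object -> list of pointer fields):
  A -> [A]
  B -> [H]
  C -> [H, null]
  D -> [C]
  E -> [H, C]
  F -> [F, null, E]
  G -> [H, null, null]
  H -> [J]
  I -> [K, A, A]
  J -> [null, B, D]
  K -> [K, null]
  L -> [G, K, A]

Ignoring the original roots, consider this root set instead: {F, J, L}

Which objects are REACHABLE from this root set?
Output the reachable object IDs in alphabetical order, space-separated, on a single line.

Roots: F J L
Mark F: refs=F null E, marked=F
Mark J: refs=null B D, marked=F J
Mark L: refs=G K A, marked=F J L
Mark E: refs=H C, marked=E F J L
Mark B: refs=H, marked=B E F J L
Mark D: refs=C, marked=B D E F J L
Mark G: refs=H null null, marked=B D E F G J L
Mark K: refs=K null, marked=B D E F G J K L
Mark A: refs=A, marked=A B D E F G J K L
Mark H: refs=J, marked=A B D E F G H J K L
Mark C: refs=H null, marked=A B C D E F G H J K L
Unmarked (collected): I

Answer: A B C D E F G H J K L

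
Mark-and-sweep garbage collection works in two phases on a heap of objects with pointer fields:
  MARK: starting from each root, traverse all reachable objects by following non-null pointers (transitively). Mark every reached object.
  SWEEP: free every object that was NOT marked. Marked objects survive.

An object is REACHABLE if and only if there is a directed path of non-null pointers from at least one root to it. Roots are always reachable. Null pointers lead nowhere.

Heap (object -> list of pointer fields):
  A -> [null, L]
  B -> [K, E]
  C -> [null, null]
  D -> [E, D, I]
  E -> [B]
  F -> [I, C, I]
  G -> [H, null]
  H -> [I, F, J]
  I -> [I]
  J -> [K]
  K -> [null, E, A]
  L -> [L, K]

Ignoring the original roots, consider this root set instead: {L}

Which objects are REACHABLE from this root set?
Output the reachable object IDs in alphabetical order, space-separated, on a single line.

Roots: L
Mark L: refs=L K, marked=L
Mark K: refs=null E A, marked=K L
Mark E: refs=B, marked=E K L
Mark A: refs=null L, marked=A E K L
Mark B: refs=K E, marked=A B E K L
Unmarked (collected): C D F G H I J

Answer: A B E K L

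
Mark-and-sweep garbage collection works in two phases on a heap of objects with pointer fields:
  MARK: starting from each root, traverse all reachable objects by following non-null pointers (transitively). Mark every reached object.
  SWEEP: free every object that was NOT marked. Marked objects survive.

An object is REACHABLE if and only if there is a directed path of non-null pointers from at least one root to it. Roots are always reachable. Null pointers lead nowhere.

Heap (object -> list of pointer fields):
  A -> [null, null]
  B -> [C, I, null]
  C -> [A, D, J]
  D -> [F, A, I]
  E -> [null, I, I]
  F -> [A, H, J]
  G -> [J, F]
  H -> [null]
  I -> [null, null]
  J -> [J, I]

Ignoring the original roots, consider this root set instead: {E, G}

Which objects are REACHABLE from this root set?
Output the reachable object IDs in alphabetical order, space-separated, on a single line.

Answer: A E F G H I J

Derivation:
Roots: E G
Mark E: refs=null I I, marked=E
Mark G: refs=J F, marked=E G
Mark I: refs=null null, marked=E G I
Mark J: refs=J I, marked=E G I J
Mark F: refs=A H J, marked=E F G I J
Mark A: refs=null null, marked=A E F G I J
Mark H: refs=null, marked=A E F G H I J
Unmarked (collected): B C D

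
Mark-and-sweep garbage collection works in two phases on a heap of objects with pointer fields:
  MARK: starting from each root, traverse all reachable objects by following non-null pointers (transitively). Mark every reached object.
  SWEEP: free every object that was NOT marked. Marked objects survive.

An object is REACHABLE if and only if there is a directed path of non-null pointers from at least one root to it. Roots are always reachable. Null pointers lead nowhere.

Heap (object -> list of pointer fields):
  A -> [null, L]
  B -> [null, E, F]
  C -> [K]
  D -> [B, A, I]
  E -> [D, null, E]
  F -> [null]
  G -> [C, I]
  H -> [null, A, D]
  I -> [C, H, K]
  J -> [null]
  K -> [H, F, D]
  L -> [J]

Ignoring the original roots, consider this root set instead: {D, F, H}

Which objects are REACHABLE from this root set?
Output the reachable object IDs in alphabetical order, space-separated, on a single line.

Roots: D F H
Mark D: refs=B A I, marked=D
Mark F: refs=null, marked=D F
Mark H: refs=null A D, marked=D F H
Mark B: refs=null E F, marked=B D F H
Mark A: refs=null L, marked=A B D F H
Mark I: refs=C H K, marked=A B D F H I
Mark E: refs=D null E, marked=A B D E F H I
Mark L: refs=J, marked=A B D E F H I L
Mark C: refs=K, marked=A B C D E F H I L
Mark K: refs=H F D, marked=A B C D E F H I K L
Mark J: refs=null, marked=A B C D E F H I J K L
Unmarked (collected): G

Answer: A B C D E F H I J K L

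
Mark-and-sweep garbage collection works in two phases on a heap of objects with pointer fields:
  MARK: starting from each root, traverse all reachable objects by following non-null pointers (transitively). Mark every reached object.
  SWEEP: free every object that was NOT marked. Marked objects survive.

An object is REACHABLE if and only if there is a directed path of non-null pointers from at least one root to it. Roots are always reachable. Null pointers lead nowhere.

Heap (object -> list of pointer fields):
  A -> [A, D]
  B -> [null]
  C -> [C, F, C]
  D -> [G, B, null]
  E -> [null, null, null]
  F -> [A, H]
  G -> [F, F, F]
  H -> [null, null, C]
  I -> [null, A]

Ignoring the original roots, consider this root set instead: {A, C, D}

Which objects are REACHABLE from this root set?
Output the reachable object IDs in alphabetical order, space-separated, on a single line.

Roots: A C D
Mark A: refs=A D, marked=A
Mark C: refs=C F C, marked=A C
Mark D: refs=G B null, marked=A C D
Mark F: refs=A H, marked=A C D F
Mark G: refs=F F F, marked=A C D F G
Mark B: refs=null, marked=A B C D F G
Mark H: refs=null null C, marked=A B C D F G H
Unmarked (collected): E I

Answer: A B C D F G H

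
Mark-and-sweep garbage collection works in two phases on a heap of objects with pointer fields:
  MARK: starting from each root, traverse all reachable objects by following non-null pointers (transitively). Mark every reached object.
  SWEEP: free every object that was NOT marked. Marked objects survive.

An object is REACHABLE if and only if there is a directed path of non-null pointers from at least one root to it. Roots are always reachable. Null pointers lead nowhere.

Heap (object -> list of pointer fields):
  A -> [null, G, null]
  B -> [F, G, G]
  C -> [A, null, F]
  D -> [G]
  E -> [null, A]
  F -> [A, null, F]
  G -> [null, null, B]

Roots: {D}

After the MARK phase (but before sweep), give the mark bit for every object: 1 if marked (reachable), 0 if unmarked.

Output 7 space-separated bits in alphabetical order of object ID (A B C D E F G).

Roots: D
Mark D: refs=G, marked=D
Mark G: refs=null null B, marked=D G
Mark B: refs=F G G, marked=B D G
Mark F: refs=A null F, marked=B D F G
Mark A: refs=null G null, marked=A B D F G
Unmarked (collected): C E

Answer: 1 1 0 1 0 1 1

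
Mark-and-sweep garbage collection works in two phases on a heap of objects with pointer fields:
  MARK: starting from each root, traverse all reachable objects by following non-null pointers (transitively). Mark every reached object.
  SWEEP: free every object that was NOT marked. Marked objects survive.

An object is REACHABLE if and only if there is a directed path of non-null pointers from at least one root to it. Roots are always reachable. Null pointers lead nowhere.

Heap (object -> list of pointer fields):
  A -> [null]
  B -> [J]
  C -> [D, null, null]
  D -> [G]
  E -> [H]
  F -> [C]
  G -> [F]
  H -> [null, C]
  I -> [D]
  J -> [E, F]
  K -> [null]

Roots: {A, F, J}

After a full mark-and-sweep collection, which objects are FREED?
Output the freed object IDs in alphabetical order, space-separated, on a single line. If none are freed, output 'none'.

Answer: B I K

Derivation:
Roots: A F J
Mark A: refs=null, marked=A
Mark F: refs=C, marked=A F
Mark J: refs=E F, marked=A F J
Mark C: refs=D null null, marked=A C F J
Mark E: refs=H, marked=A C E F J
Mark D: refs=G, marked=A C D E F J
Mark H: refs=null C, marked=A C D E F H J
Mark G: refs=F, marked=A C D E F G H J
Unmarked (collected): B I K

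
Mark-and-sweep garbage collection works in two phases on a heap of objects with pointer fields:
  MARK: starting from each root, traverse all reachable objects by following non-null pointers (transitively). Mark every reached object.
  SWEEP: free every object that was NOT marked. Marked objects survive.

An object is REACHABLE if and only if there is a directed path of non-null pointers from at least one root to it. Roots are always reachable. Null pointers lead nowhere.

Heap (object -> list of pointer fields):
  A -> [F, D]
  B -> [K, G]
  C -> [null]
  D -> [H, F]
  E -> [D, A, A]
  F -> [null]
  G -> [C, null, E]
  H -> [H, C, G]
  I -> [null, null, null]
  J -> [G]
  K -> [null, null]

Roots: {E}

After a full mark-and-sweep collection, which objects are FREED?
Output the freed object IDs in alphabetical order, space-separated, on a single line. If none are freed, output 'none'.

Roots: E
Mark E: refs=D A A, marked=E
Mark D: refs=H F, marked=D E
Mark A: refs=F D, marked=A D E
Mark H: refs=H C G, marked=A D E H
Mark F: refs=null, marked=A D E F H
Mark C: refs=null, marked=A C D E F H
Mark G: refs=C null E, marked=A C D E F G H
Unmarked (collected): B I J K

Answer: B I J K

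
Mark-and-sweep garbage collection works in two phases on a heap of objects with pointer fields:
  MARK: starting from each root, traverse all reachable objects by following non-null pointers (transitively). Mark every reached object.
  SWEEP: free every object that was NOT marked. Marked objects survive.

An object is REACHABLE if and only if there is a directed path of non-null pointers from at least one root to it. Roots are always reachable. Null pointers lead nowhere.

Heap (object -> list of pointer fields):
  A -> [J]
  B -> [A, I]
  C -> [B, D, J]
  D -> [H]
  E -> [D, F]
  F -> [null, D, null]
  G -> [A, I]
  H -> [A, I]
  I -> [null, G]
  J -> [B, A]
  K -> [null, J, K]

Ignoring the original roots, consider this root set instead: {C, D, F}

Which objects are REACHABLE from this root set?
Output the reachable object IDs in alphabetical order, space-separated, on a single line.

Answer: A B C D F G H I J

Derivation:
Roots: C D F
Mark C: refs=B D J, marked=C
Mark D: refs=H, marked=C D
Mark F: refs=null D null, marked=C D F
Mark B: refs=A I, marked=B C D F
Mark J: refs=B A, marked=B C D F J
Mark H: refs=A I, marked=B C D F H J
Mark A: refs=J, marked=A B C D F H J
Mark I: refs=null G, marked=A B C D F H I J
Mark G: refs=A I, marked=A B C D F G H I J
Unmarked (collected): E K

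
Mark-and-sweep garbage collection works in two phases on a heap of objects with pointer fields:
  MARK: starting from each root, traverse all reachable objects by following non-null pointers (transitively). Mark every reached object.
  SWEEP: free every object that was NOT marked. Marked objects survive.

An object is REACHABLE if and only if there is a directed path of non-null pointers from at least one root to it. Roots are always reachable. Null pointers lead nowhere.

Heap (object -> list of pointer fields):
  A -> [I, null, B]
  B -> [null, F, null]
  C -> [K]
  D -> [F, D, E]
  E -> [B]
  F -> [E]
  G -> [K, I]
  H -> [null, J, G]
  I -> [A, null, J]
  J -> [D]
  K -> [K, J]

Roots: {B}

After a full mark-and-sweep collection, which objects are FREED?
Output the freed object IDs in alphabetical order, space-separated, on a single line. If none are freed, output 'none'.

Roots: B
Mark B: refs=null F null, marked=B
Mark F: refs=E, marked=B F
Mark E: refs=B, marked=B E F
Unmarked (collected): A C D G H I J K

Answer: A C D G H I J K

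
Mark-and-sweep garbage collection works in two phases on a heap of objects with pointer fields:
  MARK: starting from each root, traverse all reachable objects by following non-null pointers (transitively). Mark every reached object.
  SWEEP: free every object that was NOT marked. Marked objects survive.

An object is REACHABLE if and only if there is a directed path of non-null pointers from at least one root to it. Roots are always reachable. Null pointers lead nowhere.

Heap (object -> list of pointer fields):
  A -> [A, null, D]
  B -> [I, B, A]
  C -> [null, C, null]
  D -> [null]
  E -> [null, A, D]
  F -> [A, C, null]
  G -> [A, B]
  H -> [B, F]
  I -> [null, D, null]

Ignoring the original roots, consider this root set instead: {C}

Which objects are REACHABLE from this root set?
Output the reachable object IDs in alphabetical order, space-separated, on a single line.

Answer: C

Derivation:
Roots: C
Mark C: refs=null C null, marked=C
Unmarked (collected): A B D E F G H I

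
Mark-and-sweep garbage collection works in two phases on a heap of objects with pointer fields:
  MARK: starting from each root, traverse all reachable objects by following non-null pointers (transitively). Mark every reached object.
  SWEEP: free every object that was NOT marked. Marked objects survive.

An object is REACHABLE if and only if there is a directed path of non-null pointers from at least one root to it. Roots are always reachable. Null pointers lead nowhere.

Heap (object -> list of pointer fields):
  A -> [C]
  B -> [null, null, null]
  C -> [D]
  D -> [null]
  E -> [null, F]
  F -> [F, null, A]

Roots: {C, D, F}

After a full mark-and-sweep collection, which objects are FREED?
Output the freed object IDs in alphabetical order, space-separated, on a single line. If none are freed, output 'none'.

Answer: B E

Derivation:
Roots: C D F
Mark C: refs=D, marked=C
Mark D: refs=null, marked=C D
Mark F: refs=F null A, marked=C D F
Mark A: refs=C, marked=A C D F
Unmarked (collected): B E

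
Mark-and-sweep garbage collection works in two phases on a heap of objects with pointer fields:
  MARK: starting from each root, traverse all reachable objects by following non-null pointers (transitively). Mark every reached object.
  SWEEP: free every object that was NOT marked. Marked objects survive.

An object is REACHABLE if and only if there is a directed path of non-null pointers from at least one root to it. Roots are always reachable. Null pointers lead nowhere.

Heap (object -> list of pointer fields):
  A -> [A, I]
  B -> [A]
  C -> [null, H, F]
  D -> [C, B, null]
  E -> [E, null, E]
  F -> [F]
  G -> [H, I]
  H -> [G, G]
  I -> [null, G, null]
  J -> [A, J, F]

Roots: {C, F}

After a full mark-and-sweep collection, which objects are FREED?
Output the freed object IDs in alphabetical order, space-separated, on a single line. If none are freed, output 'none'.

Answer: A B D E J

Derivation:
Roots: C F
Mark C: refs=null H F, marked=C
Mark F: refs=F, marked=C F
Mark H: refs=G G, marked=C F H
Mark G: refs=H I, marked=C F G H
Mark I: refs=null G null, marked=C F G H I
Unmarked (collected): A B D E J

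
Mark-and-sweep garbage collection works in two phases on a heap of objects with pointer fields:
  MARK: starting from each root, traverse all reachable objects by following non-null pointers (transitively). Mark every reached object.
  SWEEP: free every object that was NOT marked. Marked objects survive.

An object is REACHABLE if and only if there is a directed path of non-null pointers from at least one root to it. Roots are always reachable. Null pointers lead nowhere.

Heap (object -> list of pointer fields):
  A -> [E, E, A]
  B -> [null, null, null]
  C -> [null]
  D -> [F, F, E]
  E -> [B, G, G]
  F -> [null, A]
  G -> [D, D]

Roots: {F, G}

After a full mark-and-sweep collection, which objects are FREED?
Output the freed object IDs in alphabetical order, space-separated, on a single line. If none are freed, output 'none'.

Answer: C

Derivation:
Roots: F G
Mark F: refs=null A, marked=F
Mark G: refs=D D, marked=F G
Mark A: refs=E E A, marked=A F G
Mark D: refs=F F E, marked=A D F G
Mark E: refs=B G G, marked=A D E F G
Mark B: refs=null null null, marked=A B D E F G
Unmarked (collected): C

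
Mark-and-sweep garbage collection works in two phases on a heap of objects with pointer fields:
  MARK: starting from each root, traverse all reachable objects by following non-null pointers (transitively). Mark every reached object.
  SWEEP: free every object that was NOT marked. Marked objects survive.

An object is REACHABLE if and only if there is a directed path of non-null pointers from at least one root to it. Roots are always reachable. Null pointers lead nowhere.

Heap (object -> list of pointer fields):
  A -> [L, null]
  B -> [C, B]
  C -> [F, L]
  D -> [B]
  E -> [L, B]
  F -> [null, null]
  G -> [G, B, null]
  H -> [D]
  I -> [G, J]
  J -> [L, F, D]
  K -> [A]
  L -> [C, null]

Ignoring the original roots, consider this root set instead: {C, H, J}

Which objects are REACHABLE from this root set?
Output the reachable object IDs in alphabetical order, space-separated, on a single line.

Answer: B C D F H J L

Derivation:
Roots: C H J
Mark C: refs=F L, marked=C
Mark H: refs=D, marked=C H
Mark J: refs=L F D, marked=C H J
Mark F: refs=null null, marked=C F H J
Mark L: refs=C null, marked=C F H J L
Mark D: refs=B, marked=C D F H J L
Mark B: refs=C B, marked=B C D F H J L
Unmarked (collected): A E G I K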